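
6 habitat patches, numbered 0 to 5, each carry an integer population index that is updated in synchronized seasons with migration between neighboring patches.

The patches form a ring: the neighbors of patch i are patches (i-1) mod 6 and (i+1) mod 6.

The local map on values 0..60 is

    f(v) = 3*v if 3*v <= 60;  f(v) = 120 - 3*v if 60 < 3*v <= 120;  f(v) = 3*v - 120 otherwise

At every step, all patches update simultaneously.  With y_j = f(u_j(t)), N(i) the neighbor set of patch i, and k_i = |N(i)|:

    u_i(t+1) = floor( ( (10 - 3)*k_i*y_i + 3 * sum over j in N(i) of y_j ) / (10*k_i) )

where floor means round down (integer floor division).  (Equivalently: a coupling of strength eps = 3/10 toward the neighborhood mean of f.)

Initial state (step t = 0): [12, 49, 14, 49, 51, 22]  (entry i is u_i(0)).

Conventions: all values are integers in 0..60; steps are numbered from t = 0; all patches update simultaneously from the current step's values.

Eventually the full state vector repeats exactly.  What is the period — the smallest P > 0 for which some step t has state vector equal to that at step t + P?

Answer: 2
Key observation: The state at step 86, [12, 12, 12, 12, 12, 12], reappears at step 88 — and no state repeats earlier — so the cycle the system enters has period 2.

Derivation:
t=0: [12, 49, 14, 49, 51, 22]
t=1: [37, 30, 37, 30, 35, 48]
t=2: [14, 23, 15, 24, 18, 20]
t=3: [46, 48, 46, 48, 54, 56]
t=4: [23, 22, 19, 25, 40, 42]
t=5: [44, 54, 54, 40, 7, 11]
t=6: [19, 37, 35, 9, 19, 28]
t=7: [46, 17, 15, 29, 49, 42]
t=8: [21, 45, 44, 33, 24, 10]
t=9: [46, 20, 13, 23, 41, 36]
t=10: [23, 50, 43, 42, 11, 11]
t=11: [45, 30, 11, 10, 28, 35]
t=12: [17, 28, 32, 31, 31, 18]
t=13: [49, 36, 26, 26, 31, 49]
t=14: [24, 18, 37, 39, 29, 27]
t=15: [47, 46, 14, 8, 29, 39]
t=16: [17, 22, 35, 28, 27, 10]
t=17: [48, 47, 24, 33, 37, 34]
t=18: [22, 25, 39, 23, 12, 17]
t=19: [52, 40, 16, 41, 40, 49]
t=20: [29, 12, 34, 9, 4, 24]
t=21: [35, 32, 22, 23, 19, 40]
t=22: [14, 27, 49, 52, 47, 10]
t=23: [39, 37, 30, 32, 24, 30]
t=24: [7, 11, 25, 28, 41, 28]
t=25: [25, 33, 41, 32, 12, 28]
t=26: [40, 21, 8, 22, 34, 37]
t=27: [9, 43, 33, 44, 22, 9]
t=28: [24, 13, 17, 19, 43, 31]
t=29: [43, 42, 50, 48, 18, 27]
t=30: [13, 10, 25, 29, 47, 36]
t=31: [33, 33, 40, 33, 21, 17]
t=32: [25, 17, 6, 23, 50, 47]
t=33: [42, 45, 27, 42, 31, 25]
t=34: [13, 17, 30, 14, 26, 36]
t=35: [36, 46, 34, 40, 37, 20]
t=36: [20, 17, 15, 4, 15, 45]
t=37: [51, 51, 40, 21, 35, 26]
t=38: [34, 28, 13, 42, 25, 36]
t=39: [19, 33, 33, 16, 34, 17]
t=40: [50, 26, 25, 39, 27, 46]
t=41: [30, 40, 38, 14, 30, 22]
t=42: [29, 5, 10, 34, 35, 46]
t=43: [28, 19, 25, 19, 15, 19]
t=44: [42, 52, 48, 53, 48, 52]
t=45: [15, 29, 28, 34, 28, 29]
t=46: [41, 35, 32, 23, 32, 35]
t=47: [6, 14, 26, 42, 26, 14]
t=48: [25, 38, 36, 16, 36, 38]
t=49: [33, 12, 16, 37, 16, 12]
t=50: [25, 35, 40, 20, 40, 35]
t=51: [36, 17, 11, 42, 11, 17]
t=52: [23, 42, 31, 14, 31, 42]
t=53: [37, 15, 26, 37, 26, 15]
t=54: [19, 39, 37, 18, 37, 39]
t=55: [40, 12, 14, 40, 14, 12]
t=56: [10, 31, 34, 12, 34, 31]
t=57: [29, 26, 22, 30, 22, 26]
t=58: [35, 42, 48, 37, 48, 42]
t=59: [12, 10, 19, 13, 19, 10]
t=60: [34, 34, 50, 44, 50, 34]
t=61: [18, 19, 25, 17, 25, 19]
t=62: [54, 54, 47, 49, 47, 54]
t=63: [42, 38, 25, 25, 25, 38]
t=64: [6, 11, 39, 45, 39, 11]
t=65: [22, 26, 9, 11, 9, 26]
t=66: [50, 41, 30, 31, 30, 41]
t=67: [21, 11, 25, 27, 25, 11]
t=68: [49, 38, 42, 40, 42, 38]
t=69: [20, 9, 5, 1, 5, 9]
t=70: [50, 30, 15, 6, 15, 30]
t=71: [30, 32, 38, 26, 38, 32]
t=72: [28, 22, 14, 31, 14, 22]
t=73: [41, 49, 41, 31, 41, 49]
t=74: [10, 19, 10, 19, 10, 19]
t=75: [38, 48, 38, 48, 38, 48]
t=76: [11, 18, 11, 18, 11, 18]
t=77: [39, 47, 39, 47, 39, 47]
t=78: [8, 15, 8, 15, 8, 15]
t=79: [30, 38, 30, 38, 30, 38]
t=80: [22, 13, 22, 13, 22, 13]
t=81: [49, 43, 49, 43, 49, 43]
t=82: [21, 14, 21, 14, 21, 14]
t=83: [52, 46, 52, 46, 52, 46]
t=84: [30, 23, 30, 23, 30, 23]
t=85: [36, 44, 36, 44, 36, 44]
t=86: [12, 12, 12, 12, 12, 12]
t=87: [36, 36, 36, 36, 36, 36]
t=88: [12, 12, 12, 12, 12, 12]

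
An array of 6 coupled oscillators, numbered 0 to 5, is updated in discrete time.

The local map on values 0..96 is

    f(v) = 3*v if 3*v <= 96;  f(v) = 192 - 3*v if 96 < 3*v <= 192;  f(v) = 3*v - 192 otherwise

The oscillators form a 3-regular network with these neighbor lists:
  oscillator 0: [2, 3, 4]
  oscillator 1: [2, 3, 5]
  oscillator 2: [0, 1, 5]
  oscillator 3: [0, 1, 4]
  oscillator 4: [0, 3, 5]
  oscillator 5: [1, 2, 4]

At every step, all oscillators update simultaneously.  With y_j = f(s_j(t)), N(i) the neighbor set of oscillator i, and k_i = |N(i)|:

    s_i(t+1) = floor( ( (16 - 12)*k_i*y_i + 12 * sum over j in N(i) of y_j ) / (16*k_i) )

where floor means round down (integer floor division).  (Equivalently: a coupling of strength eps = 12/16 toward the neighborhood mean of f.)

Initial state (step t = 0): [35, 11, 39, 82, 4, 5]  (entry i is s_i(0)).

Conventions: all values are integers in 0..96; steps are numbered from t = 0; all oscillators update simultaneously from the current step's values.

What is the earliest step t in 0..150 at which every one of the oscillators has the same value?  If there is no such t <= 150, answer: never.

Simulating step by step:
t=0: [35, 11, 39, 82, 4, 5]  (not all equal)
t=1: [57, 44, 52, 46, 42, 33]  (not all equal)
t=2: [44, 60, 52, 50, 58, 63]  (not all equal)
t=3: [39, 23, 27, 33, 30, 17]  (not all equal)
t=4: [84, 73, 69, 81, 77, 72]  (not all equal)
t=5: [41, 29, 31, 44, 43, 26]  (not all equal)
t=6: [71, 79, 81, 69, 67, 80]  (not all equal)
t=7: [24, 39, 41, 22, 23, 38]  (not all equal)
t=8: [69, 72, 73, 70, 71, 72]  (not all equal)
t=9: [20, 23, 22, 19, 19, 24]  (not all equal)
t=10: [60, 66, 66, 60, 61, 66]  (not all equal)
t=11: [9, 7, 7, 9, 9, 6]  (not all equal)
t=12: [25, 21, 21, 25, 24, 21]  (not all equal)
t=13: [71, 66, 66, 71, 71, 65]  (not all equal)
t=14: [17, 9, 9, 17, 16, 9]  (not all equal)
t=15: [44, 33, 33, 44, 44, 32]  (not all equal)
t=16: [68, 85, 85, 68, 69, 85]  (not all equal)
t=17: [25, 50, 50, 25, 25, 51]  (not all equal)
t=18: [66, 49, 49, 66, 66, 49]  (not all equal)
t=19: [15, 35, 35, 15, 15, 35]  (not all equal)
t=20: [55, 76, 76, 55, 55, 76]  (not all equal)
t=21: [29, 33, 33, 29, 29, 33]  (not all equal)
t=22: [88, 91, 91, 88, 88, 91]  (not all equal)
t=23: [74, 78, 78, 74, 74, 78]  (not all equal)
t=24: [33, 39, 39, 33, 33, 39]  (not all equal)
t=25: [88, 79, 79, 88, 88, 79]  (not all equal)
t=26: [65, 51, 51, 65, 65, 51]  (not all equal)
t=27: [12, 30, 30, 12, 12, 30]  (not all equal)
t=28: [49, 76, 76, 49, 49, 76]  (not all equal)
t=29: [42, 38, 38, 42, 42, 38]  (not all equal)
t=30: [69, 75, 75, 69, 69, 75]  (not all equal)
t=31: [19, 28, 28, 19, 19, 28]  (not all equal)
t=32: [63, 77, 77, 63, 63, 77]  (not all equal)
t=33: [12, 30, 30, 12, 12, 30]  (not all equal)

Answer: never
Key observation: The state at step 27 reappears at step 33 — the system is in a cycle of period 6 from step 27 on.  No step 0..33 is synchronized, and the cycle repeats forever, so no step up to 150 (or ever) has all oscillators equal.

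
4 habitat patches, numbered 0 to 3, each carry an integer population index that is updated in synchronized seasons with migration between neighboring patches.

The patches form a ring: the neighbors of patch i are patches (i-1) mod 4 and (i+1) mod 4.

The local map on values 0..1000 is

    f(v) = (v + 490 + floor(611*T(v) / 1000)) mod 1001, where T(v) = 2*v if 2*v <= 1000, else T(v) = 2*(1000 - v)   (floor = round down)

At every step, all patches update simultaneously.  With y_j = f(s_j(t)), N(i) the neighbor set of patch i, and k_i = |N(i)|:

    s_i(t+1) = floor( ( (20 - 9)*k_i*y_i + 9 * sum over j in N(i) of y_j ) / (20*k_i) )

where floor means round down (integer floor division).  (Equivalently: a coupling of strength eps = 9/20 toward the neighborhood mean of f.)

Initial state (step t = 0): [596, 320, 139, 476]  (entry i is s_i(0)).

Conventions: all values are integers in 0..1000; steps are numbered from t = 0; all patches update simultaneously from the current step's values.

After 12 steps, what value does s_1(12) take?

Simulating step by step:
t=0: [596, 320, 139, 476]
t=1: [485, 419, 606, 609]
t=2: [535, 487, 540, 573]
t=3: [585, 580, 584, 586]
t=4: [581, 581, 581, 580]
t=5: [582, 582, 582, 582]
t=6: [581, 581, 581, 581]
t=7: [582, 582, 582, 582]
t=8: [581, 581, 581, 581]
t=9: [582, 582, 582, 582]
t=10: [581, 581, 581, 581]
t=11: [582, 582, 582, 582]
t=12: [581, 581, 581, 581]

Answer: s_1(12) = 581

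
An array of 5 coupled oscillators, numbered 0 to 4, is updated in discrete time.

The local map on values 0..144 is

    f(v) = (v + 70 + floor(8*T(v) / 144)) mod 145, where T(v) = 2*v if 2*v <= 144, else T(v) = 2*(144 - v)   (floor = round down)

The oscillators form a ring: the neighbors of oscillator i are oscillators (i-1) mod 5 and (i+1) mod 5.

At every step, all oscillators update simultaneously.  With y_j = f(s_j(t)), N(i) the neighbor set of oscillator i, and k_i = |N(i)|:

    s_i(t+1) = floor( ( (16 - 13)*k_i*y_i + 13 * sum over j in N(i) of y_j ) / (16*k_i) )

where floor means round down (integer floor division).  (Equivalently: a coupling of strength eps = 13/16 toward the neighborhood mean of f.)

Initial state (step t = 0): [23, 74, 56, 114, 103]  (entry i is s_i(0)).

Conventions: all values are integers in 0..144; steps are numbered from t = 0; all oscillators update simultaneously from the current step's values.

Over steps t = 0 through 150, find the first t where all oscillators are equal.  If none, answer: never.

Simulating step by step:
t=0: [23, 74, 56, 114, 103]  (not all equal)
t=1: [33, 93, 44, 74, 61]  (not all equal)
t=2: [84, 95, 33, 104, 71]  (not all equal)
t=3: [14, 53, 43, 50, 20]  (not all equal)
t=4: [105, 106, 124, 108, 102]  (not all equal)
t=5: [33, 41, 38, 40, 34]  (not all equal)
t=6: [110, 110, 114, 110, 109]  (not all equal)
t=7: [37, 39, 38, 39, 37]  (not all equal)
t=8: [111, 111, 112, 111, 111]  (not all equal)
t=9: [39, 39, 39, 39, 39]  (all equal)

Answer: 9
Key observation: Synchronization is absorbing here: once all oscillators are equal they stay equal, and step 9 is the first all-equal step.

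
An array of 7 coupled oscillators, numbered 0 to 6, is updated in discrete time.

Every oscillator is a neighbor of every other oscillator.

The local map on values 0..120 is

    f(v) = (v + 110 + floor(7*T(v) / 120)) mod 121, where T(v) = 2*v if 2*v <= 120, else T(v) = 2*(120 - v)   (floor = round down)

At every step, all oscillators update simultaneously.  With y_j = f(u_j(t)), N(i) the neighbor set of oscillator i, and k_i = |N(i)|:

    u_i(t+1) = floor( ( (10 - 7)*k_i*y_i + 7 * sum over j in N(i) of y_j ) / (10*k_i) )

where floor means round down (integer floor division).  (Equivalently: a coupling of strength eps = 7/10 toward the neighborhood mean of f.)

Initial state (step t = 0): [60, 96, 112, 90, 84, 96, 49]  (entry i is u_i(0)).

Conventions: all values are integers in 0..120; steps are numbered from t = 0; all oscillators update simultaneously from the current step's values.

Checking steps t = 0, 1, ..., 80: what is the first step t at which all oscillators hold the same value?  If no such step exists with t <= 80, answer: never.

Simulating step by step:
t=0: [60, 96, 112, 90, 84, 96, 49]  (not all equal)
t=1: [72, 78, 80, 77, 76, 78, 70]  (not all equal)
t=2: [68, 69, 70, 69, 69, 69, 68]  (not all equal)
t=3: [63, 63, 63, 63, 63, 63, 63]  (all equal)

Answer: 3
Key observation: Synchronization is absorbing here: once all oscillators are equal they stay equal, and step 3 is the first all-equal step.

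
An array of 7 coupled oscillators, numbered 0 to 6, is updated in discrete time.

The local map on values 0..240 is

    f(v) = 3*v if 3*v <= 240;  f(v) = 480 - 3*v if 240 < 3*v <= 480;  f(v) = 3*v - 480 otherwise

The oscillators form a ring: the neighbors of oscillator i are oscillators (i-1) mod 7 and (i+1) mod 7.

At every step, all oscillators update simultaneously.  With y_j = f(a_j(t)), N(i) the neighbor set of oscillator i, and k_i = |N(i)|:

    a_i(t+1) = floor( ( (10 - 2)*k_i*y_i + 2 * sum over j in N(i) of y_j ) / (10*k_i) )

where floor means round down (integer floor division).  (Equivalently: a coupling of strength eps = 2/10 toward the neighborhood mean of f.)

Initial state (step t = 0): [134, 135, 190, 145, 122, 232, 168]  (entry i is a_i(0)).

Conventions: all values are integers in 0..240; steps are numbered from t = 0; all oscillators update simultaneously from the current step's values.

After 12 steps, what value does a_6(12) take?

Answer: a_6(12) = 112

Derivation:
t=0: [134, 135, 190, 145, 122, 232, 168]
t=1: [72, 76, 84, 56, 117, 186, 48]
t=2: [210, 226, 222, 170, 127, 89, 144]
t=3: [144, 192, 171, 52, 103, 185, 74]
t=4: [70, 84, 51, 145, 159, 99, 189]
t=5: [199, 218, 149, 51, 25, 155, 108]
t=6: [126, 154, 59, 133, 76, 35, 138]
t=7: [90, 42, 151, 105, 201, 113, 73]
t=8: [202, 124, 50, 147, 129, 147, 210]
t=9: [126, 114, 134, 55, 82, 55, 136]
t=10: [102, 128, 92, 163, 220, 162, 84]
t=11: [171, 114, 173, 45, 145, 45, 200]
t=12: [52, 117, 58, 116, 63, 124, 112]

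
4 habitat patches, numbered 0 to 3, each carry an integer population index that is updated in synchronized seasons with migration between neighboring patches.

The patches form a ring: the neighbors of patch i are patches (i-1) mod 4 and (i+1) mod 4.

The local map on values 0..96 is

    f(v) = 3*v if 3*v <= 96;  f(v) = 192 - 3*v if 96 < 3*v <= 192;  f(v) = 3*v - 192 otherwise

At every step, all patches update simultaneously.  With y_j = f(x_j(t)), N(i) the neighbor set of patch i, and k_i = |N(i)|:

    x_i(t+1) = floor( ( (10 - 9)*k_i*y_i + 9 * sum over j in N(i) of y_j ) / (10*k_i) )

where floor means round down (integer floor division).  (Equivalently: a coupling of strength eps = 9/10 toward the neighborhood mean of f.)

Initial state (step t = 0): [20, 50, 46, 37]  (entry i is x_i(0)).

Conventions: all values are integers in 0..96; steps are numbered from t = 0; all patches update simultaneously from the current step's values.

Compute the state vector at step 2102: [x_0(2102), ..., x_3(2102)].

Simulating step by step:
t=0: [20, 50, 46, 37]
t=1: [61, 55, 60, 59]
t=2: [19, 12, 20, 10]
t=3: [35, 56, 35, 55]
t=4: [31, 80, 31, 81]
t=5: [53, 88, 53, 88]
t=6: [68, 36, 68, 36]
t=7: [76, 19, 76, 19]
t=8: [54, 38, 54, 38]
t=9: [73, 34, 73, 34]
t=10: [83, 33, 83, 33]
t=11: [89, 60, 89, 60]
t=12: [18, 68, 18, 68]
t=13: [16, 49, 16, 49]
t=14: [45, 47, 45, 47]
t=15: [51, 56, 51, 56]
t=16: [25, 37, 25, 37]
t=17: [80, 75, 80, 75]
t=18: [34, 46, 34, 46]
t=19: [57, 86, 57, 86]
t=20: [61, 25, 61, 25]
t=21: [68, 15, 68, 15]
t=22: [41, 15, 41, 15]
t=23: [47, 66, 47, 66]
t=24: [10, 46, 10, 46]
t=25: [51, 32, 51, 32]
t=26: [90, 44, 90, 44]
t=27: [61, 76, 61, 76]
t=28: [33, 11, 33, 11]
t=29: [39, 87, 39, 87]
t=30: [69, 74, 69, 74]
t=31: [28, 16, 28, 16]
t=32: [51, 80, 51, 80]
t=33: [47, 39, 47, 39]
t=34: [72, 53, 72, 53]
t=35: [32, 24, 32, 24]
t=36: [74, 93, 74, 93]
t=37: [81, 35, 81, 35]
t=38: [83, 54, 83, 54]
t=39: [32, 54, 32, 54]
t=40: [36, 89, 36, 89]
t=41: [75, 83, 75, 83]
t=42: [54, 35, 54, 35]
t=43: [81, 35, 81, 35]

Answer: [83, 54, 83, 54]
Key observation: The state at step 37, [81, 35, 81, 35], reappears at step 43: the system is in a cycle of period 6 from step 37 on.  Therefore the state at step 2102 equals the state at step 37 + ((2102 - 37) mod 6) = 38, which is [83, 54, 83, 54].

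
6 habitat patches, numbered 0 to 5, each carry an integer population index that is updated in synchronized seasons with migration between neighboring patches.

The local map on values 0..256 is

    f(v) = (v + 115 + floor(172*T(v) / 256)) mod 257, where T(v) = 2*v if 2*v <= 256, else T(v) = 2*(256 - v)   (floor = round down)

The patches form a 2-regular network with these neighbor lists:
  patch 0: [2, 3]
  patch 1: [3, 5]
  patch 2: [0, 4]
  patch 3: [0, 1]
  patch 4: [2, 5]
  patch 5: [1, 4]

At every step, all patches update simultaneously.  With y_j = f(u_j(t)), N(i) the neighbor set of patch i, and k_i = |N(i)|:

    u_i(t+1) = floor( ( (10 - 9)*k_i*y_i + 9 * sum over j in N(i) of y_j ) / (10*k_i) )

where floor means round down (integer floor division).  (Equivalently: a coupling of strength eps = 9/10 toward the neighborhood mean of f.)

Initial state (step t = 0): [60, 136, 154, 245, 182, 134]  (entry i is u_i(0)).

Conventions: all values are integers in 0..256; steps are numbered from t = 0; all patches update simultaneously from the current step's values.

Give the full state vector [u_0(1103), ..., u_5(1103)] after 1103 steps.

Answer: [150, 150, 150, 150, 150, 150]
Key observation: The state at step 5, [150, 150, 150, 150, 150, 150], reappears at step 6: the system is in a cycle of period 1 from step 5 on.  Therefore the state at step 1103 equals the state at step 5 + ((1103 - 5) mod 1) = 5, which is [150, 150, 150, 150, 150, 150].

Derivation:
t=0: [60, 136, 154, 245, 182, 134]
t=1: [145, 137, 192, 196, 150, 147]
t=2: [136, 143, 149, 151, 144, 151]
t=3: [150, 150, 153, 153, 150, 151]
t=4: [149, 149, 149, 149, 149, 150]
t=5: [150, 150, 150, 150, 150, 150]
t=6: [150, 150, 150, 150, 150, 150]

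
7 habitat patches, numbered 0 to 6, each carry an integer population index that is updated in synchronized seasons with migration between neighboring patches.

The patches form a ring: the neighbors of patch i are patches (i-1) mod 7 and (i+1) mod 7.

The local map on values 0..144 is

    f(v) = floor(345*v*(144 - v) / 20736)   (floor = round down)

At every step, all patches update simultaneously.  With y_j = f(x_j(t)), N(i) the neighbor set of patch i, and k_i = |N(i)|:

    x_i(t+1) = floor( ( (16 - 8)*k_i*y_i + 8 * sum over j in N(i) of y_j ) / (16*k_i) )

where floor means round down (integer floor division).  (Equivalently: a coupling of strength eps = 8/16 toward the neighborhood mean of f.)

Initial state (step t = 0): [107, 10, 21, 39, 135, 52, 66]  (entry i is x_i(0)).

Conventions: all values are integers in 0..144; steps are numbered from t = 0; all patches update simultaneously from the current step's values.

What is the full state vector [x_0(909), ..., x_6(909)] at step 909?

Answer: [84, 84, 84, 84, 84, 84, 84]
Key observation: The state at step 5, [84, 84, 84, 84, 84, 84, 84], reappears at step 7: the system is in a cycle of period 2 from step 5 on.  Therefore the state at step 909 equals the state at step 5 + ((909 - 5) mod 2) = 5, which is [84, 84, 84, 84, 84, 84, 84].

Derivation:
t=0: [107, 10, 21, 39, 135, 52, 66]
t=1: [59, 37, 43, 49, 46, 65, 78]
t=2: [79, 71, 71, 75, 78, 82, 84]
t=3: [84, 85, 86, 85, 85, 84, 83]
t=4: [83, 82, 82, 82, 83, 83, 83]
t=5: [84, 84, 84, 84, 84, 84, 84]
t=6: [83, 83, 83, 83, 83, 83, 83]
t=7: [84, 84, 84, 84, 84, 84, 84]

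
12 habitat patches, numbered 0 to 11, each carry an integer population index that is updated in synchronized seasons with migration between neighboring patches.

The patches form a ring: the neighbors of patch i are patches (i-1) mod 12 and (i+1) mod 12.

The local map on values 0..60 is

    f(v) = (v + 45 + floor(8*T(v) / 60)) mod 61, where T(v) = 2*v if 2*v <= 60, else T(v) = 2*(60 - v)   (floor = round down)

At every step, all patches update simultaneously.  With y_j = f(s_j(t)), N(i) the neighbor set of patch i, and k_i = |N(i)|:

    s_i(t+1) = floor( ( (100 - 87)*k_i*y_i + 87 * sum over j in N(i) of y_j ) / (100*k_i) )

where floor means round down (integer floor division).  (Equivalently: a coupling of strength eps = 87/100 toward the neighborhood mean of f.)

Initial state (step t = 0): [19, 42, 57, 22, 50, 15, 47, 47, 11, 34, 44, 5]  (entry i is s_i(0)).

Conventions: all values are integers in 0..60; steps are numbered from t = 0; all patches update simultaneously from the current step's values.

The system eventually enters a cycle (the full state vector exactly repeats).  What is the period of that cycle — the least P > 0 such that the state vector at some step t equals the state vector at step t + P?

Simulating step by step:
t=0: [19, 42, 57, 22, 50, 15, 47, 47, 11, 34, 44, 5]
t=1: [36, 25, 23, 34, 10, 30, 20, 44, 32, 42, 36, 24]
t=2: [15, 18, 18, 33, 27, 31, 24, 18, 29, 25, 22, 24]
t=3: [9, 4, 13, 13, 22, 16, 14, 15, 11, 15, 14, 7]
t=4: [52, 30, 21, 4, 3, 5, 3, 26, 10, 26, 24, 31]
t=5: [24, 23, 32, 31, 50, 48, 35, 47, 21, 32, 18, 25]
t=6: [14, 17, 18, 28, 29, 31, 33, 19, 26, 9, 17, 10]
t=7: [27, 3, 11, 13, 20, 22, 16, 18, 29, 16, 49, 10]
t=8: [48, 39, 28, 29, 5, 7, 7, 11, 6, 24, 31, 30]
t=9: [26, 27, 23, 33, 38, 52, 55, 53, 38, 34, 18, 27]
t=10: [17, 14, 19, 20, 30, 34, 38, 34, 30, 17, 19, 11]
t=11: [26, 5, 5, 14, 17, 24, 24, 24, 15, 13, 28, 13]
t=12: [24, 35, 29, 24, 7, 10, 14, 9, 6, 9, 2, 15]
t=13: [14, 18, 19, 33, 37, 30, 49, 30, 55, 50, 31, 26]
t=14: [9, 4, 14, 18, 23, 29, 23, 35, 30, 31, 25, 12]
t=15: [55, 31, 24, 6, 13, 13, 21, 18, 23, 18, 37, 38]
t=16: [26, 26, 34, 12, 22, 4, 3, 10, 6, 18, 17, 32]
t=17: [19, 19, 36, 23, 49, 32, 52, 50, 34, 25, 13, 12]
t=18: [30, 15, 12, 28, 20, 34, 30, 31, 25, 12, 32, 11]
t=19: [29, 36, 17, 32, 19, 16, 22, 18, 37, 24, 54, 27]
t=20: [21, 14, 21, 8, 12, 8, 5, 17, 12, 30, 18, 28]
t=21: [10, 8, 25, 37, 55, 55, 32, 48, 19, 31, 18, 9]
t=22: [55, 38, 37, 27, 34, 32, 35, 18, 25, 8, 34, 34]
t=23: [27, 32, 23, 24, 20, 24, 15, 18, 28, 24, 37, 30]
t=24: [21, 16, 17, 11, 13, 7, 9, 10, 11, 21, 19, 22]
t=25: [7, 7, 27, 9, 48, 31, 55, 57, 36, 30, 10, 9]
t=26: [54, 37, 49, 30, 38, 35, 32, 34, 30, 38, 41, 55]
t=27: [34, 35, 25, 29, 23, 25, 24, 22, 25, 26, 33, 35]
t=28: [24, 20, 21, 14, 16, 13, 13, 14, 13, 19, 20, 24]
t=29: [11, 11, 5, 6, 0, 1, 0, 0, 3, 4, 10, 11]
t=30: [58, 54, 54, 48, 48, 45, 45, 46, 47, 52, 54, 57]
t=31: [40, 40, 37, 36, 34, 33, 33, 33, 35, 36, 39, 40]
t=32: [29, 28, 27, 25, 24, 24, 24, 24, 25, 26, 27, 28]
t=33: [19, 19, 17, 15, 14, 14, 14, 14, 15, 16, 17, 19]
t=34: [8, 6, 5, 3, 1, 1, 1, 1, 2, 4, 5, 6]
t=35: [52, 52, 50, 48, 46, 46, 46, 46, 47, 49, 51, 52]
t=36: [38, 37, 36, 34, 33, 33, 33, 33, 34, 35, 36, 37]
t=37: [27, 26, 25, 24, 24, 24, 24, 24, 24, 25, 26, 26]
t=38: [16, 16, 15, 14, 14, 14, 14, 14, 14, 15, 15, 16]
t=39: [4, 3, 2, 1, 1, 1, 1, 1, 1, 2, 3, 3]
t=40: [48, 48, 47, 46, 46, 46, 46, 46, 46, 47, 47, 48]
t=41: [35, 34, 34, 33, 33, 33, 33, 33, 33, 33, 34, 34]
t=42: [24, 24, 24, 24, 24, 24, 24, 24, 24, 24, 24, 24]
t=43: [14, 14, 14, 14, 14, 14, 14, 14, 14, 14, 14, 14]
t=44: [1, 1, 1, 1, 1, 1, 1, 1, 1, 1, 1, 1]
t=45: [46, 46, 46, 46, 46, 46, 46, 46, 46, 46, 46, 46]
t=46: [33, 33, 33, 33, 33, 33, 33, 33, 33, 33, 33, 33]
t=47: [24, 24, 24, 24, 24, 24, 24, 24, 24, 24, 24, 24]

Answer: 5
Key observation: The state at step 42, [24, 24, 24, 24, 24, 24, 24, 24, 24, 24, 24, 24], reappears at step 47 — and no state repeats earlier — so the cycle the system enters has period 5.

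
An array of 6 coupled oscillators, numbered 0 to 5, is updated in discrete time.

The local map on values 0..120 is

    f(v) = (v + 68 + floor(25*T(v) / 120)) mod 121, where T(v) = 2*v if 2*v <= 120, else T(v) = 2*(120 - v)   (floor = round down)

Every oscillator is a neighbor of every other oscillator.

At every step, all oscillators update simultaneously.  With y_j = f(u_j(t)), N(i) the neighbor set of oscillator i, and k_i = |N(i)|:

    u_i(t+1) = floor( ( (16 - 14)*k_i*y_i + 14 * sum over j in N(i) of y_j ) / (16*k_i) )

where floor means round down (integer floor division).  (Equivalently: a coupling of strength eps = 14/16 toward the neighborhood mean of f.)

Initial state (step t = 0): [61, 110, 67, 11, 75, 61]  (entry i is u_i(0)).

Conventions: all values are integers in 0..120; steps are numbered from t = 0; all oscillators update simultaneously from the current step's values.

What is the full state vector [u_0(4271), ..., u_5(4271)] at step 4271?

Simulating step by step:
t=0: [61, 110, 67, 11, 75, 61]
t=1: [48, 46, 47, 45, 47, 48]
t=2: [12, 13, 13, 13, 13, 12]
t=3: [85, 85, 85, 85, 85, 85]
t=4: [46, 46, 46, 46, 46, 46]
t=5: [12, 12, 12, 12, 12, 12]
t=6: [85, 85, 85, 85, 85, 85]

Answer: [12, 12, 12, 12, 12, 12]
Key observation: The state at step 3, [85, 85, 85, 85, 85, 85], reappears at step 6: the system is in a cycle of period 3 from step 3 on.  Therefore the state at step 4271 equals the state at step 3 + ((4271 - 3) mod 3) = 5, which is [12, 12, 12, 12, 12, 12].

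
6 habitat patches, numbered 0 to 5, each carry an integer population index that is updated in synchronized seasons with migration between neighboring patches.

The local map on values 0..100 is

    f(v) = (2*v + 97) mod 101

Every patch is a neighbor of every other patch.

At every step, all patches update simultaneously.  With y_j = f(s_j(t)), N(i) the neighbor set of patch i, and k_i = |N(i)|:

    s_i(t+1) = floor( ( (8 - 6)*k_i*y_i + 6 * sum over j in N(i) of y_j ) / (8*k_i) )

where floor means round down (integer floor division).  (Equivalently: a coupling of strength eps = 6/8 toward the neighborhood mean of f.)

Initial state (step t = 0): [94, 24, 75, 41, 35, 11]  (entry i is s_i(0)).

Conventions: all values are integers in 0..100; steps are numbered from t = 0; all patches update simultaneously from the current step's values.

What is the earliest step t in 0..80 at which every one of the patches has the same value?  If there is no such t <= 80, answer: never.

Answer: 4
Key observation: Synchronization is absorbing here: once all patches are equal they stay equal, and step 4 is the first all-equal step.

Derivation:
t=0: [94, 24, 75, 41, 35, 11]  (not all equal)
t=1: [58, 54, 54, 57, 56, 51]  (not all equal)
t=2: [20, 19, 19, 20, 20, 29]  (not all equal)
t=3: [38, 37, 37, 38, 38, 39]  (not all equal)
t=4: [71, 71, 71, 71, 71, 71]  (all equal)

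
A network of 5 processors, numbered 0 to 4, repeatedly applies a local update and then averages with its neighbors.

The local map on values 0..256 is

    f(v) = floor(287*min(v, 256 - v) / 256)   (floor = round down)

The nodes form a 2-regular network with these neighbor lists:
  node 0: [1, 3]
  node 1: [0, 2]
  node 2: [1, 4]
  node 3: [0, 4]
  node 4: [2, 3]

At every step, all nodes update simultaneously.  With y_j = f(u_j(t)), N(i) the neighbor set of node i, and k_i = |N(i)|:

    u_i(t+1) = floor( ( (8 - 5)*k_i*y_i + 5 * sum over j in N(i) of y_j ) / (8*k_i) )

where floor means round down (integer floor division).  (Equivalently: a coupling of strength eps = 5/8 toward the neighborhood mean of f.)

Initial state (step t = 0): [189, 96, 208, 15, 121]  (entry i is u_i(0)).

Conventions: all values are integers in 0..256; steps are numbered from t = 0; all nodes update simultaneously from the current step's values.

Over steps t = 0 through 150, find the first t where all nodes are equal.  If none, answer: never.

Answer: 9
Key observation: Synchronization is absorbing here: once all nodes are equal they stay equal, and step 9 is the first all-equal step.

Derivation:
t=0: [189, 96, 208, 15, 121]  (not all equal)
t=1: [66, 80, 95, 71, 72]  (not all equal)
t=2: [79, 89, 92, 77, 87]  (not all equal)
t=3: [90, 96, 99, 90, 95]  (not all equal)
t=4: [102, 105, 107, 101, 105]  (not all equal)
t=5: [114, 116, 117, 114, 116]  (not all equal)
t=6: [127, 129, 130, 127, 129]  (not all equal)
t=7: [142, 141, 141, 142, 141]  (not all equal)
t=8: [127, 127, 128, 127, 127]  (not all equal)
t=9: [142, 142, 142, 142, 142]  (all equal)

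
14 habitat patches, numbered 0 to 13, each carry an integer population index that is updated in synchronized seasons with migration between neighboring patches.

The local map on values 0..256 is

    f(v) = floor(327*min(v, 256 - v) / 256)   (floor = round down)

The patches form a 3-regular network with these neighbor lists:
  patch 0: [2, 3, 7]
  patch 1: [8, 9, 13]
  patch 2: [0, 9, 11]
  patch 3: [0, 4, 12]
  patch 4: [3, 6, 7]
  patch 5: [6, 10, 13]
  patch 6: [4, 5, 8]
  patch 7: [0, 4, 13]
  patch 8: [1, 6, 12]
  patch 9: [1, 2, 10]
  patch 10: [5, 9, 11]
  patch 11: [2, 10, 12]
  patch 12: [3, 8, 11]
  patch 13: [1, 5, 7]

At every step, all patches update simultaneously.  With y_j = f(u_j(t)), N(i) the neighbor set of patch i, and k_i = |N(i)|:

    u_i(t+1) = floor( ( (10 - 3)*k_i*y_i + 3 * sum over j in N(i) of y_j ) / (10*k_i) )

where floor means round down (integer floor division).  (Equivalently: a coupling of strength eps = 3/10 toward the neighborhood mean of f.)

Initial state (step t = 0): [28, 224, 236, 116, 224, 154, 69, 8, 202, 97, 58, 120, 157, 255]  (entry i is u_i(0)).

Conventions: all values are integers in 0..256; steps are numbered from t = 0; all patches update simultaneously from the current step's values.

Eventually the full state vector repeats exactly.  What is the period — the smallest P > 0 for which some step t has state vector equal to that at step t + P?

Simulating step by step:
t=0: [28, 224, 236, 116, 224, 154, 69, 8, 202, 97, 58, 120, 157, 255]
t=1: [42, 47, 48, 123, 52, 107, 85, 14, 73, 100, 92, 129, 125, 18]
t=2: [60, 66, 76, 137, 74, 119, 105, 26, 97, 112, 124, 147, 152, 36]
t=3: [81, 89, 103, 136, 97, 140, 130, 44, 121, 134, 154, 136, 133, 58]
t=4: [106, 117, 132, 145, 123, 140, 154, 69, 150, 145, 136, 148, 155, 83]
t=5: [133, 142, 151, 140, 145, 142, 135, 101, 135, 144, 149, 139, 131, 112]
t=6: [151, 145, 138, 149, 141, 144, 151, 134, 153, 141, 138, 147, 156, 142]
t=7: [137, 140, 146, 135, 144, 143, 135, 151, 131, 146, 147, 140, 129, 145]
t=8: [149, 147, 142, 153, 144, 144, 152, 137, 157, 140, 140, 147, 159, 141]
t=9: [138, 139, 143, 131, 141, 142, 133, 148, 127, 146, 146, 138, 125, 145]
t=10: [149, 148, 144, 156, 147, 145, 155, 139, 159, 141, 141, 149, 158, 141]
t=11: [137, 137, 141, 128, 137, 140, 130, 146, 125, 144, 144, 136, 126, 144]
t=12: [151, 150, 147, 160, 152, 148, 157, 142, 158, 144, 144, 152, 159, 144]
t=13: [134, 135, 138, 124, 131, 137, 127, 142, 125, 141, 141, 132, 124, 141]
t=14: [153, 152, 150, 157, 157, 151, 160, 147, 158, 147, 147, 156, 158, 147]
t=15: [131, 132, 134, 126, 126, 133, 123, 136, 125, 137, 137, 128, 125, 137]
t=16: [158, 156, 155, 159, 159, 156, 157, 154, 158, 152, 153, 160, 159, 153]
t=17: [125, 127, 128, 123, 124, 127, 125, 128, 125, 131, 129, 123, 123, 130]
t=18: [159, 161, 161, 157, 158, 161, 159, 161, 159, 160, 161, 158, 157, 160]
t=19: [122, 121, 121, 125, 124, 121, 123, 121, 123, 121, 121, 124, 125, 121]
t=20: [155, 154, 154, 158, 157, 154, 156, 154, 156, 154, 154, 157, 158, 154]
t=21: [128, 129, 129, 125, 126, 129, 127, 129, 127, 130, 129, 126, 125, 130]
t=22: [162, 161, 161, 159, 160, 161, 161, 161, 161, 160, 161, 160, 159, 160]
t=23: [120, 121, 121, 122, 121, 121, 121, 121, 121, 121, 121, 121, 122, 121]
t=24: [153, 154, 153, 154, 154, 154, 154, 153, 154, 154, 154, 154, 154, 154]
t=25: [130, 130, 130, 130, 130, 130, 130, 130, 130, 130, 130, 130, 130, 130]
t=26: [160, 160, 160, 160, 160, 160, 160, 160, 160, 160, 160, 160, 160, 160]
t=27: [122, 122, 122, 122, 122, 122, 122, 122, 122, 122, 122, 122, 122, 122]
t=28: [155, 155, 155, 155, 155, 155, 155, 155, 155, 155, 155, 155, 155, 155]
t=29: [129, 129, 129, 129, 129, 129, 129, 129, 129, 129, 129, 129, 129, 129]
t=30: [162, 162, 162, 162, 162, 162, 162, 162, 162, 162, 162, 162, 162, 162]
t=31: [120, 120, 120, 120, 120, 120, 120, 120, 120, 120, 120, 120, 120, 120]
t=32: [153, 153, 153, 153, 153, 153, 153, 153, 153, 153, 153, 153, 153, 153]
t=33: [131, 131, 131, 131, 131, 131, 131, 131, 131, 131, 131, 131, 131, 131]
t=34: [159, 159, 159, 159, 159, 159, 159, 159, 159, 159, 159, 159, 159, 159]
t=35: [123, 123, 123, 123, 123, 123, 123, 123, 123, 123, 123, 123, 123, 123]
t=36: [157, 157, 157, 157, 157, 157, 157, 157, 157, 157, 157, 157, 157, 157]
t=37: [126, 126, 126, 126, 126, 126, 126, 126, 126, 126, 126, 126, 126, 126]
t=38: [160, 160, 160, 160, 160, 160, 160, 160, 160, 160, 160, 160, 160, 160]

Answer: 12
Key observation: The state at step 26, [160, 160, 160, 160, 160, 160, 160, 160, 160, 160, 160, 160, 160, 160], reappears at step 38 — and no state repeats earlier — so the cycle the system enters has period 12.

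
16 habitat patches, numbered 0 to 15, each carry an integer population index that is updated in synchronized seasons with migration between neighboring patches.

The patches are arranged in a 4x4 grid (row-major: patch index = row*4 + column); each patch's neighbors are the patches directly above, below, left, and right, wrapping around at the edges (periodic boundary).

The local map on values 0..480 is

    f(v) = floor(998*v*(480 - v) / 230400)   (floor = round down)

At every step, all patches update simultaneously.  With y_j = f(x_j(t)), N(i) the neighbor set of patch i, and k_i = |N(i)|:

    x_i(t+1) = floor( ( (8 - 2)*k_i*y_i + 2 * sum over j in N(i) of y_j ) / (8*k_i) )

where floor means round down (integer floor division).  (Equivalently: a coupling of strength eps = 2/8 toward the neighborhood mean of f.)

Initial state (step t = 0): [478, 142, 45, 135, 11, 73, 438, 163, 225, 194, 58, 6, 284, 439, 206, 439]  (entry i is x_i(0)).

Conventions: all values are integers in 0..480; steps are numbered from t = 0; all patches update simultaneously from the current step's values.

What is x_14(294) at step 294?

Simulating step by step:
t=0: [478, 142, 45, 135, 11, 73, 438, 163, 225, 194, 58, 6, 284, 439, 206, 439]
t=1: [44, 173, 108, 175, 54, 130, 93, 186, 218, 214, 115, 49, 206, 116, 204, 101]
t=2: [112, 212, 184, 214, 121, 193, 165, 213, 227, 234, 181, 120, 225, 196, 226, 174]
t=3: [191, 240, 236, 240, 197, 236, 228, 237, 240, 246, 232, 200, 242, 242, 244, 230]
t=4: [241, 248, 248, 248, 242, 248, 248, 248, 248, 249, 248, 243, 248, 249, 249, 248]
t=5: [249, 249, 249, 249, 249, 249, 249, 249, 249, 249, 249, 249, 249, 249, 249, 249]
t=6: [249, 249, 249, 249, 249, 249, 249, 249, 249, 249, 249, 249, 249, 249, 249, 249]

Answer: x_14(294) = 249
Key observation: The state at step 5, [249, 249, 249, 249, 249, 249, 249, 249, 249, 249, 249, 249, 249, 249, 249, 249], reappears at step 6: the system is in a cycle of period 1 from step 5 on.  Therefore the state at step 294 equals the state at step 5 + ((294 - 5) mod 1) = 5, which is [249, 249, 249, 249, 249, 249, 249, 249, 249, 249, 249, 249, 249, 249, 249, 249].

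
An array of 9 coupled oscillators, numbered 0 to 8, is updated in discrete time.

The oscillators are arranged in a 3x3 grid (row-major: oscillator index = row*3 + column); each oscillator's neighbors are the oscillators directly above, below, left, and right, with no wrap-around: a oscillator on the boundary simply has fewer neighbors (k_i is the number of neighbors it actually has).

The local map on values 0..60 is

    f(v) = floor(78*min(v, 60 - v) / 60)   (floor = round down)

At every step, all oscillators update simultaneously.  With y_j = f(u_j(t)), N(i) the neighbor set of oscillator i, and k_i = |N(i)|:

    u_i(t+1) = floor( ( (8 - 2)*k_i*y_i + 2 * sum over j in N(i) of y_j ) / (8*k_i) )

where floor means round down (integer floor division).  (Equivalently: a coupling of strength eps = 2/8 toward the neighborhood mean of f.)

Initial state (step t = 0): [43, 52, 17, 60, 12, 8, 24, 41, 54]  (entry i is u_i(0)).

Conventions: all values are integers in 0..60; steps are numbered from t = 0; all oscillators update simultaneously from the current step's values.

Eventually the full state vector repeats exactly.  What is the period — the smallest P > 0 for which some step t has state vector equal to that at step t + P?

Simulating step by step:
t=0: [43, 52, 17, 60, 12, 8, 24, 41, 54]
t=1: [17, 12, 19, 5, 14, 11, 26, 22, 9]
t=2: [19, 16, 21, 10, 17, 14, 29, 26, 13]
t=3: [22, 21, 25, 16, 21, 18, 33, 31, 18]
t=4: [26, 27, 30, 22, 26, 24, 33, 34, 24]
t=5: [32, 35, 37, 29, 32, 31, 33, 33, 31]
t=6: [35, 32, 30, 36, 35, 36, 35, 35, 36]
t=7: [32, 35, 37, 31, 32, 31, 31, 31, 31]
t=8: [35, 32, 30, 36, 35, 36, 37, 36, 37]
t=9: [32, 35, 37, 31, 32, 31, 29, 30, 29]
t=10: [35, 32, 30, 36, 36, 36, 37, 38, 37]
t=11: [32, 35, 37, 30, 31, 31, 29, 28, 29]
t=12: [35, 32, 30, 38, 36, 36, 37, 36, 36]
t=13: [32, 35, 37, 28, 31, 31, 29, 30, 31]
t=14: [35, 32, 30, 36, 36, 36, 37, 38, 37]

Answer: 4
Key observation: The state at step 10, [35, 32, 30, 36, 36, 36, 37, 38, 37], reappears at step 14 — and no state repeats earlier — so the cycle the system enters has period 4.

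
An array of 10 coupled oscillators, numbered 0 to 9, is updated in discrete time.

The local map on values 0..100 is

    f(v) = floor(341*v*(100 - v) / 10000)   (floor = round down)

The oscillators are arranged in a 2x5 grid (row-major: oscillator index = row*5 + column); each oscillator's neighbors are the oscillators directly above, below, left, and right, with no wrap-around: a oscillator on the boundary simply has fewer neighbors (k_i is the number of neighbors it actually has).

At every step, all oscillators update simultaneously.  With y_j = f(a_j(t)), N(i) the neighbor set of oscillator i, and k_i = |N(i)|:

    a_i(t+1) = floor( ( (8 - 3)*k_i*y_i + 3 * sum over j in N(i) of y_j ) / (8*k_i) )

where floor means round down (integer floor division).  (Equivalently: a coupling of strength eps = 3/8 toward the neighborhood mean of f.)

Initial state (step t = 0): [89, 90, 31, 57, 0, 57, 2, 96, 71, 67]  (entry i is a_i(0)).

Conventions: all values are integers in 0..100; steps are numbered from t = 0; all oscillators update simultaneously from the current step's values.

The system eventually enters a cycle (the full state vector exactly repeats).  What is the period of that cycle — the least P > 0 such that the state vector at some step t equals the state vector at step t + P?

Answer: 2
Key observation: The state at step 12, [84, 84, 84, 84, 84, 84, 84, 84, 84, 84], reappears at step 14 — and no state repeats earlier — so the cycle the system enters has period 2.

Derivation:
t=0: [89, 90, 31, 57, 0, 57, 2, 96, 71, 67]
t=1: [41, 32, 60, 69, 29, 59, 19, 26, 65, 60]
t=2: [80, 73, 77, 73, 72, 76, 60, 66, 75, 78]
t=3: [57, 66, 63, 65, 65, 64, 76, 73, 64, 60]
t=4: [80, 75, 76, 77, 77, 75, 66, 69, 76, 79]
t=5: [57, 63, 63, 60, 59, 63, 72, 70, 62, 57]
t=6: [81, 78, 78, 80, 82, 77, 71, 72, 79, 82]
t=7: [54, 58, 58, 54, 50, 60, 67, 65, 56, 51]
t=8: [83, 82, 82, 84, 84, 80, 77, 78, 83, 84]
t=9: [49, 51, 50, 46, 45, 54, 57, 56, 48, 45]
t=10: [84, 84, 84, 84, 84, 84, 83, 84, 84, 84]
t=11: [45, 45, 45, 45, 45, 45, 46, 45, 45, 45]
t=12: [84, 84, 84, 84, 84, 84, 84, 84, 84, 84]
t=13: [45, 45, 45, 45, 45, 45, 45, 45, 45, 45]
t=14: [84, 84, 84, 84, 84, 84, 84, 84, 84, 84]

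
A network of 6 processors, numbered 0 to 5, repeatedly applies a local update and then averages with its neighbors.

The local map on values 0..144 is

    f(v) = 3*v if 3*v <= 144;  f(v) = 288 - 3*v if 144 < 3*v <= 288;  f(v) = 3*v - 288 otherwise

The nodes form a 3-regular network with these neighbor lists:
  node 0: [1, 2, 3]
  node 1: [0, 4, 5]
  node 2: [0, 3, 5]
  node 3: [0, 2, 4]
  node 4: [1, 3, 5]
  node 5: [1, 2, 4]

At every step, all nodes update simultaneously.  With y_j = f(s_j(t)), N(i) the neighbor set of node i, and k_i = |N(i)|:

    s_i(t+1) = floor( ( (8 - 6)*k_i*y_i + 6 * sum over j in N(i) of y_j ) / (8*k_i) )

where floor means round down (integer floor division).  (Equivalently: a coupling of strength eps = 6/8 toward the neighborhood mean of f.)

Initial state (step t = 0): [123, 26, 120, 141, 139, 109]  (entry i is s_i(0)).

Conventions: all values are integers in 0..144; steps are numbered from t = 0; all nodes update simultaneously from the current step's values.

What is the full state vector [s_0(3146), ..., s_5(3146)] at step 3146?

Answer: [72, 72, 72, 72, 72, 72]
Key observation: The state at step 23, [72, 72, 72, 72, 72, 72], reappears at step 24: the system is in a cycle of period 1 from step 23 on.  Therefore the state at step 3146 equals the state at step 23 + ((3146 - 23) mod 1) = 23, which is [72, 72, 72, 72, 72, 72].

Derivation:
t=0: [123, 26, 120, 141, 139, 109]
t=1: [91, 81, 81, 104, 95, 79]
t=2: [32, 28, 33, 21, 30, 36]
t=3: [85, 94, 91, 87, 86, 95]
t=4: [20, 18, 19, 26, 16, 13]
t=5: [62, 50, 58, 60, 54, 49]
t=6: [115, 126, 116, 112, 128, 129]
t=7: [63, 85, 66, 65, 83, 86]
t=8: [78, 50, 78, 80, 48, 48]
t=9: [73, 120, 75, 75, 118, 120]
t=10: [66, 69, 66, 65, 68, 68]
t=11: [88, 84, 89, 89, 85, 84]
t=12: [25, 32, 25, 24, 31, 31]
t=13: [79, 89, 78, 78, 88, 89]
t=14: [45, 29, 45, 45, 30, 30]
t=15: [123, 100, 123, 123, 100, 100]
t=16: [63, 29, 63, 63, 29, 29]
t=17: [96, 90, 96, 96, 90, 90]
t=18: [4, 13, 4, 4, 13, 13]
t=19: [18, 32, 18, 18, 32, 32]
t=20: [64, 85, 64, 64, 85, 85]
t=21: [80, 48, 80, 80, 48, 48]
t=22: [72, 120, 72, 72, 120, 120]
t=23: [72, 72, 72, 72, 72, 72]
t=24: [72, 72, 72, 72, 72, 72]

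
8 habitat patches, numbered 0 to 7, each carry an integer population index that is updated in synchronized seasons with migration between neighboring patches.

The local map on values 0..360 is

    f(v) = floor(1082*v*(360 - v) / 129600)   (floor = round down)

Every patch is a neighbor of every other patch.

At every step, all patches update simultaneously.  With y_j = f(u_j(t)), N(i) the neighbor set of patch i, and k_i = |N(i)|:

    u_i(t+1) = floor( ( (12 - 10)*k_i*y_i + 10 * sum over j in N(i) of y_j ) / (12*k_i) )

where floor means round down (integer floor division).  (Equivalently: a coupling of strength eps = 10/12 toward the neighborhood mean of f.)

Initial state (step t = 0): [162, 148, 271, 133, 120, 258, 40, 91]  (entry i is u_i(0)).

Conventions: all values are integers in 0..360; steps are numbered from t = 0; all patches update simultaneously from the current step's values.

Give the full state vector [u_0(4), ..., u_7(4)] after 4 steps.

Answer: [257, 257, 257, 257, 257, 257, 257, 257]

Derivation:
t=0: [162, 148, 271, 133, 120, 258, 40, 91]
t=1: [221, 220, 217, 220, 219, 218, 213, 218]
t=2: [257, 257, 257, 257, 257, 257, 258, 257]
t=3: [220, 220, 220, 220, 220, 220, 220, 220]
t=4: [257, 257, 257, 257, 257, 257, 257, 257]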